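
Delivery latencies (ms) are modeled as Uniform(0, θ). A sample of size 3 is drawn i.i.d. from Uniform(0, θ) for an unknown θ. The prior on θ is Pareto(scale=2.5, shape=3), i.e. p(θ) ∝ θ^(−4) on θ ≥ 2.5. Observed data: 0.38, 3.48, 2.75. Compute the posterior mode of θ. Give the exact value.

The Uniform(0, θ) likelihood is θ^(−n) for θ ≥ max(xᵢ), zero otherwise. Here max(xᵢ) = 3.48.
Posterior ∝ θ^(−4) · θ^(−3) = θ^(−7) on θ ≥ max(2.5, 3.48) = 3.48.
This density is strictly decreasing in θ, so the posterior mode lies at the lower boundary of the support.

θ̂_MAP = 3.48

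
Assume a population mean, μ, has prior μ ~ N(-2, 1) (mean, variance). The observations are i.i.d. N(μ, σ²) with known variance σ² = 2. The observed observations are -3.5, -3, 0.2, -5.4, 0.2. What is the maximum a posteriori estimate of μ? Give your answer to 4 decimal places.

μ̂_MAP = -2.2143

n = 5; x̄ = ((-3.5) + (-3) + 0.2 + (-5.4) + 0.2)/5 = -11.5/5 = -2.3.
For a Normal prior and Normal likelihood with known variance, the posterior is Normal; its mode equals its mean, the precision-weighted average.
Prior precision 1/σ₀² = 1/1 = 1; data precision n/σ² = 5/2 = 2.5.
μ̂ = (1·(-2) + 2.5·(-2.3)) / (1 + 2.5) = (-7.75)/3.5 = -31/14 ≈ -2.2143.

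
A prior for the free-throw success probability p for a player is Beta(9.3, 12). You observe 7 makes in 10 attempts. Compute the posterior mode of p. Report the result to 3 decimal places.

p̂_MAP = 0.522

Prior: Beta(9.3, 12).
Data: 7 successes in 10 trials. The binomial likelihood contributes p^7(1−p)^3, so the posterior is Beta(9.3+7, 12+3) = Beta(16.3, 15).
For Beta(a, b) with a, b > 1 the mode is (a−1)/(a+b−2) = 15.3/29.3 ≈ 0.522.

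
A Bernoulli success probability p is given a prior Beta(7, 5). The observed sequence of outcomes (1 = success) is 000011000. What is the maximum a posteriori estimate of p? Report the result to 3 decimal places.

Prior: Beta(7, 5).
Data: 2 successes in 9 trials (from the sequence). The binomial likelihood contributes p^2(1−p)^7, so the posterior is Beta(7+2, 5+7) = Beta(9, 12).
For Beta(a, b) with a, b > 1 the mode is (a−1)/(a+b−2) = 8/19 ≈ 0.421.

p̂_MAP = 0.421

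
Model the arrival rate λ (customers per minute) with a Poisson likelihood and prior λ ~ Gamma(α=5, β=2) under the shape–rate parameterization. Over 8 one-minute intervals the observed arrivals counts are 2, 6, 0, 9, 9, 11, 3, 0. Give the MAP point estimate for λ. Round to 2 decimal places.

Σxᵢ = 2+6+0+9+9+11+3+0 = 40, with n = 8.
Posterior ∝ λ^4e^(−2λ) · λ^40e^(−8λ) = λ^44e^(−10λ), i.e. Gamma(shape=45, rate=10).
The mode of a Gamma(a, b) with a ≥ 1 (shape–rate) is (a−1)/b = 44/10 ≈ 4.40.

λ̂_MAP = 4.40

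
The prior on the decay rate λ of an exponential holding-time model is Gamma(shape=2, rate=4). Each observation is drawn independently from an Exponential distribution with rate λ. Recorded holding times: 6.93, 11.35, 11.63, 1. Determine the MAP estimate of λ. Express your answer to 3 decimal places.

λ̂_MAP = 0.143

The Exponential(rate=λ) likelihood is ∝ λ^n e^(−λΣtᵢ). Here n = 4 and Σtᵢ = 6.93 + 11.35 + 11.63 + 1 = 30.91.
Posterior ∝ λe^(−4λ) · λ^4e^(−30.91λ) = λ^5e^(−34.91λ), i.e. Gamma(6, 34.91).
Mode = (a−1)/b = 5/34.91 ≈ 0.143.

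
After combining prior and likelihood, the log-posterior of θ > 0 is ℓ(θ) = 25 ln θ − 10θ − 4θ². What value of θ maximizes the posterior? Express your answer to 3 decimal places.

θ̂_MAP = 1.250

ℓ'(θ) = 25/θ − 10 − 8θ. Setting this to zero and multiplying by θ: 8θ² + 10θ − 25 = 0.
θ = (−10 + √(10² + 4·8·25)) / (2·8) = (−10 + √900) / 16 = (−10 + 30)/16 = 5/4.
ℓ''(θ) = −25/θ² − 8 < 0, confirming a maximum.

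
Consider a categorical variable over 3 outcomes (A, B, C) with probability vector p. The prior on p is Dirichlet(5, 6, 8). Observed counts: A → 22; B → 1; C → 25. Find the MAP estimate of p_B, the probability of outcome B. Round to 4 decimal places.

The posterior is Dirichlet(αᵢ + nᵢ) = Dirichlet(27, 7, 33).
For a Dirichlet(a₁,…,a_K) with all aᵢ > 1, the mode has j-th component (aⱼ − 1)/(Σaᵢ − K).
Here Σaᵢ = 67 and K = 3, so p_B = (7 − 1)/(67 − 3) = 6/64 ≈ 0.0938.

MAP estimate of p_B = 0.0938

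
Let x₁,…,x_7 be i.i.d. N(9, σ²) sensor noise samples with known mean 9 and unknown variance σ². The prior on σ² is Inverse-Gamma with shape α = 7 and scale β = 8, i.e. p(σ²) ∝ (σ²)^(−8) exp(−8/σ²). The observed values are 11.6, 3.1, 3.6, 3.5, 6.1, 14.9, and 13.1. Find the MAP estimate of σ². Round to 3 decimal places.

Sum of squared deviations about the known mean: SS = (11.6−9)² + (3.1−9)² + (3.6−9)² + (3.5−9)² + (6.1−9)² + (14.9−9)² + (13.1−9)² = 161.01.
The Normal likelihood contributes (σ²)^(−n/2) exp(−SS/(2σ²)), so the posterior is Inverse-Gamma(α + n/2, β + SS/2) = Inverse-Gamma(10.5, 88.505).
The mode of Inverse-Gamma(a, b) is b/(a+1) = 88.505/11.5 ≈ 7.696.

σ̂²_MAP = 7.696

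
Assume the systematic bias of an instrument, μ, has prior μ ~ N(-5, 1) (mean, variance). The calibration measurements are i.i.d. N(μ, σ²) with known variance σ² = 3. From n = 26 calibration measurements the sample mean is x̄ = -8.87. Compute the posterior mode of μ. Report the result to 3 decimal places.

n = 26, x̄ = -8.87.
For a Normal prior and Normal likelihood with known variance, the posterior is Normal; its mode equals its mean, the precision-weighted average.
Prior precision 1/σ₀² = 1/1 = 1; data precision n/σ² = 26/3.
μ̂ = (1·(-5) + (26/3)·(-8.87)) / (1 + 26/3) = (-12281/150)/(29/3) = -12281/1450 ≈ -8.470.

μ̂_MAP = -8.470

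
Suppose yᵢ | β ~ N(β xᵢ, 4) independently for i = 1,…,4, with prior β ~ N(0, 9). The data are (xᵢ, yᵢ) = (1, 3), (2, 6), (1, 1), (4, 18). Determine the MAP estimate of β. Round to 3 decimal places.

β̂_MAP = 3.921

log p(β | y) = −Σ(yᵢ − βxᵢ)²/(2·4) − β²/(2·9) + const.
Setting the derivative to zero: Σxᵢ(yᵢ − βxᵢ)/4 − β/9 = 0, so β = Σxᵢyᵢ / (Σxᵢ² + σ²/τ²).
Σxᵢyᵢ = 1·3 + 2·6 + 1·1 + 4·18 = 88; Σxᵢ² = 22; σ²/τ² = 4/9.
β̂_MAP = 88 / (22 + 4/9) = 88/(202/9) = 396/101 ≈ 3.921.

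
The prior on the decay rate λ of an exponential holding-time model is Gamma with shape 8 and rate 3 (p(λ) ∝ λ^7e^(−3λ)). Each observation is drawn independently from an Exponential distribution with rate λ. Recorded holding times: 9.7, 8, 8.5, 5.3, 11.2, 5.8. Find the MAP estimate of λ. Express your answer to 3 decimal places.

λ̂_MAP = 0.252

The Exponential(rate=λ) likelihood is ∝ λ^n e^(−λΣtᵢ). Here n = 6 and Σtᵢ = 9.7 + 8 + 8.5 + 5.3 + 11.2 + 5.8 = 48.5.
Posterior ∝ λ^7e^(−3λ) · λ^6e^(−48.5λ) = λ^13e^(−51.5λ), i.e. Gamma(14, 51.5).
Mode = (a−1)/b = 13/51.5 ≈ 0.252.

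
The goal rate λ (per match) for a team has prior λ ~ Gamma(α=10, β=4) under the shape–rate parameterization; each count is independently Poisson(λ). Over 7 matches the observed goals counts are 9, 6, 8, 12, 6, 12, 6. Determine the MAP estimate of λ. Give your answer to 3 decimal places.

Σxᵢ = 9+6+8+12+6+12+6 = 59, with n = 7.
Posterior ∝ λ^9e^(−4λ) · λ^59e^(−7λ) = λ^68e^(−11λ), i.e. Gamma(shape=69, rate=11).
The mode of a Gamma(a, b) with a ≥ 1 (shape–rate) is (a−1)/b = 68/11 ≈ 6.182.

λ̂_MAP = 6.182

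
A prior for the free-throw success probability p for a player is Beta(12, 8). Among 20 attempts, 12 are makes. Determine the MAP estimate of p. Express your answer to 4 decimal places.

p̂_MAP = 0.6053

Prior: Beta(12, 8).
Data: 12 successes in 20 trials. The binomial likelihood contributes p^12(1−p)^8, so the posterior is Beta(12+12, 8+8) = Beta(24, 16).
For Beta(a, b) with a, b > 1 the mode is (a−1)/(a+b−2) = 23/38 ≈ 0.6053.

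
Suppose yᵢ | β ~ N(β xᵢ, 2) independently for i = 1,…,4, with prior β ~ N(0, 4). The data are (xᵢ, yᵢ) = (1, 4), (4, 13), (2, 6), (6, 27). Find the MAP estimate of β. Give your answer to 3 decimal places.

log p(β | y) = −Σ(yᵢ − βxᵢ)²/(2·2) − β²/(2·4) + const.
Setting the derivative to zero: Σxᵢ(yᵢ − βxᵢ)/2 − β/4 = 0, so β = Σxᵢyᵢ / (Σxᵢ² + σ²/τ²).
Σxᵢyᵢ = 1·4 + 4·13 + 2·6 + 6·27 = 230; Σxᵢ² = 57; σ²/τ² = 0.5.
β̂_MAP = 230 / (57 + 0.5) = 230/57.5 ≈ 4.000.

β̂_MAP = 4.000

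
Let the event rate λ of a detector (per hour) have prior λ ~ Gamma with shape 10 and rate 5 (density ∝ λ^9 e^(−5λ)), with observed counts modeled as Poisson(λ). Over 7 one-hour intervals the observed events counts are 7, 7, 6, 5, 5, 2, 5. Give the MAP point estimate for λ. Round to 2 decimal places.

Σxᵢ = 7+7+6+5+5+2+5 = 37, with n = 7.
Posterior ∝ λ^9e^(−5λ) · λ^37e^(−7λ) = λ^46e^(−12λ), i.e. Gamma(shape=47, rate=12).
The mode of a Gamma(a, b) with a ≥ 1 (shape–rate) is (a−1)/b = 46/12 ≈ 3.83.

λ̂_MAP = 3.83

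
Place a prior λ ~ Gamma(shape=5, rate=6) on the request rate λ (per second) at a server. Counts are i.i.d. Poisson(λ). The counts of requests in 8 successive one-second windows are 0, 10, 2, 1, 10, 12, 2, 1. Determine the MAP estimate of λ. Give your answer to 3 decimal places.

Σxᵢ = 0+10+2+1+10+12+2+1 = 38, with n = 8.
Posterior ∝ λ^4e^(−6λ) · λ^38e^(−8λ) = λ^42e^(−14λ), i.e. Gamma(shape=43, rate=14).
The mode of a Gamma(a, b) with a ≥ 1 (shape–rate) is (a−1)/b = 42/14 ≈ 3.000.

λ̂_MAP = 3.000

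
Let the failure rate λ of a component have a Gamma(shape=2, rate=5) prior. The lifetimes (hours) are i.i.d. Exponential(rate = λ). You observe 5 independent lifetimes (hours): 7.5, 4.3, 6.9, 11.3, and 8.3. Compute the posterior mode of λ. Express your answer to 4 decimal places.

λ̂_MAP = 0.1386

The Exponential(rate=λ) likelihood is ∝ λ^n e^(−λΣtᵢ). Here n = 5 and Σtᵢ = 7.5 + 4.3 + 6.9 + 11.3 + 8.3 = 38.3.
Posterior ∝ λe^(−5λ) · λ^5e^(−38.3λ) = λ^6e^(−43.3λ), i.e. Gamma(7, 43.3).
Mode = (a−1)/b = 6/43.3 ≈ 0.1386.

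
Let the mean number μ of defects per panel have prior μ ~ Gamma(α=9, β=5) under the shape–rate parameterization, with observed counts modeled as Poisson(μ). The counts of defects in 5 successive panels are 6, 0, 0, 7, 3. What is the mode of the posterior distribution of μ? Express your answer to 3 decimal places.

μ̂_MAP = 2.400

Σxᵢ = 6+0+0+7+3 = 16, with n = 5.
Posterior ∝ μ^8e^(−5μ) · μ^16e^(−5μ) = μ^24e^(−10μ), i.e. Gamma(shape=25, rate=10).
The mode of a Gamma(a, b) with a ≥ 1 (shape–rate) is (a−1)/b = 24/10 ≈ 2.400.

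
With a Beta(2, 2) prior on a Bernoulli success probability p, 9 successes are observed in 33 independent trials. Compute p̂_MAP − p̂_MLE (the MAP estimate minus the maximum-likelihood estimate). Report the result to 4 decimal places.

MAP − MLE = 0.0130

Posterior is Beta(11, 26); MAP = (11−1)/(37−2) = 10/35 ≈ 0.28571.
MLE ignores the prior: p̂_MLE = k/n = 9/33 ≈ 0.27273.
Difference = 10/35 − 9/33 = 1/77 ≈ 0.0130.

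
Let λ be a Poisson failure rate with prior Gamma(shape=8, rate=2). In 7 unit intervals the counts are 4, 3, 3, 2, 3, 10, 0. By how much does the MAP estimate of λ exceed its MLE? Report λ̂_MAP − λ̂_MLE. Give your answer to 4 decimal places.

Σxᵢ = 25. Posterior is Gamma(33, 9); MAP = (33−1)/9 = 32/9 ≈ 3.55556.
MLE = x̄ = 25/7 ≈ 3.57143.
Difference = 32/9 − 25/7 = -1/63 ≈ -0.0159.

MAP − MLE = -0.0159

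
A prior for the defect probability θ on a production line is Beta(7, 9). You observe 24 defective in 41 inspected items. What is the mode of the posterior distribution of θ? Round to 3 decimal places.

θ̂_MAP = 0.545

Prior: Beta(7, 9).
Data: 24 successes in 41 trials. The binomial likelihood contributes θ^24(1−θ)^17, so the posterior is Beta(7+24, 9+17) = Beta(31, 26).
For Beta(a, b) with a, b > 1 the mode is (a−1)/(a+b−2) = 30/55 ≈ 0.545.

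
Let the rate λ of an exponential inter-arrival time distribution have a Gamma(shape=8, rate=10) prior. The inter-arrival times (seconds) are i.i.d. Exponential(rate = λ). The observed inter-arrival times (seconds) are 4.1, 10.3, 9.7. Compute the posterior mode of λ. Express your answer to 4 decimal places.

λ̂_MAP = 0.2933

The Exponential(rate=λ) likelihood is ∝ λ^n e^(−λΣtᵢ). Here n = 3 and Σtᵢ = 4.1 + 10.3 + 9.7 = 24.1.
Posterior ∝ λ^7e^(−10λ) · λ^3e^(−24.1λ) = λ^10e^(−34.1λ), i.e. Gamma(11, 34.1).
Mode = (a−1)/b = 10/34.1 ≈ 0.2933.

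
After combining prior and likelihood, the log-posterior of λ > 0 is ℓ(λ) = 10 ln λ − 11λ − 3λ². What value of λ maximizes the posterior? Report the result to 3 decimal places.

λ̂_MAP = 0.667

ℓ'(λ) = 10/λ − 11 − 6λ. Setting this to zero and multiplying by λ: 6λ² + 11λ − 10 = 0.
λ = (−11 + √(11² + 4·6·10)) / (2·6) = (−11 + √361) / 12 = (−11 + 19)/12 = 2/3.
ℓ''(λ) = −10/λ² − 6 < 0, confirming a maximum.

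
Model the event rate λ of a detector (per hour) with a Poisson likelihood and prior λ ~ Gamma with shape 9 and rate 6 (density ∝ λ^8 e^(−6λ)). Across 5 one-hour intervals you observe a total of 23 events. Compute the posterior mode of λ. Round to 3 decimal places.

Σxᵢ = 23, n = 5.
Posterior ∝ λ^8e^(−6λ) · λ^23e^(−5λ) = λ^31e^(−11λ), i.e. Gamma(shape=32, rate=11).
The mode of a Gamma(a, b) with a ≥ 1 (shape–rate) is (a−1)/b = 31/11 ≈ 2.818.

λ̂_MAP = 2.818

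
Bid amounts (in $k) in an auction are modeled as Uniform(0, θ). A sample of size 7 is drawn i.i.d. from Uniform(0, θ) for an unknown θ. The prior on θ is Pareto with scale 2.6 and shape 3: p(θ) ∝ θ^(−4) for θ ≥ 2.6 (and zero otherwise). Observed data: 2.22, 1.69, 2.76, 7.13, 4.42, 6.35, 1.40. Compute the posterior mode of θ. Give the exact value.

θ̂_MAP = 7.13

The Uniform(0, θ) likelihood is θ^(−n) for θ ≥ max(xᵢ), zero otherwise. Here max(xᵢ) = 7.13.
Posterior ∝ θ^(−4) · θ^(−7) = θ^(−11) on θ ≥ max(2.6, 7.13) = 7.13.
This density is strictly decreasing in θ, so the posterior mode lies at the lower boundary of the support.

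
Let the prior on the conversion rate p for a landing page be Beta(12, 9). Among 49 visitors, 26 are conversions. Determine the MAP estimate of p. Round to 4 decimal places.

p̂_MAP = 0.5441

Prior: Beta(12, 9).
Data: 26 successes in 49 trials. The binomial likelihood contributes p^26(1−p)^23, so the posterior is Beta(12+26, 9+23) = Beta(38, 32).
For Beta(a, b) with a, b > 1 the mode is (a−1)/(a+b−2) = 37/68 ≈ 0.5441.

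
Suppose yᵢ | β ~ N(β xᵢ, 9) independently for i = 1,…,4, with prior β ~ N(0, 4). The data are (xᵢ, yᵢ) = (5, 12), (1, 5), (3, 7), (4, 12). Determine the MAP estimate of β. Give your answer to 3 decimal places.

log p(β | y) = −Σ(yᵢ − βxᵢ)²/(2·9) − β²/(2·4) + const.
Setting the derivative to zero: Σxᵢ(yᵢ − βxᵢ)/9 − β/4 = 0, so β = Σxᵢyᵢ / (Σxᵢ² + σ²/τ²).
Σxᵢyᵢ = 5·12 + 1·5 + 3·7 + 4·12 = 134; Σxᵢ² = 51; σ²/τ² = 2.25.
β̂_MAP = 134 / (51 + 2.25) = 134/53.25 ≈ 2.516.

β̂_MAP = 2.516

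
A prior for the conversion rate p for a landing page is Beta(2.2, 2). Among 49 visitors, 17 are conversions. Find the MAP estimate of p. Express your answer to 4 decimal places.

p̂_MAP = 0.3555

Prior: Beta(2.2, 2).
Data: 17 successes in 49 trials. The binomial likelihood contributes p^17(1−p)^32, so the posterior is Beta(2.2+17, 2+32) = Beta(19.2, 34).
For Beta(a, b) with a, b > 1 the mode is (a−1)/(a+b−2) = 18.2/51.2 ≈ 0.3555.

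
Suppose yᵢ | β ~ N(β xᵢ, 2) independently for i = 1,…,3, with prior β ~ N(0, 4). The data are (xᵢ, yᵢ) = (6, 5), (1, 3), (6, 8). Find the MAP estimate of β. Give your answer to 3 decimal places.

log p(β | y) = −Σ(yᵢ − βxᵢ)²/(2·2) − β²/(2·4) + const.
Setting the derivative to zero: Σxᵢ(yᵢ − βxᵢ)/2 − β/4 = 0, so β = Σxᵢyᵢ / (Σxᵢ² + σ²/τ²).
Σxᵢyᵢ = 6·5 + 1·3 + 6·8 = 81; Σxᵢ² = 73; σ²/τ² = 0.5.
β̂_MAP = 81 / (73 + 0.5) = 81/73.5 ≈ 1.102.

β̂_MAP = 1.102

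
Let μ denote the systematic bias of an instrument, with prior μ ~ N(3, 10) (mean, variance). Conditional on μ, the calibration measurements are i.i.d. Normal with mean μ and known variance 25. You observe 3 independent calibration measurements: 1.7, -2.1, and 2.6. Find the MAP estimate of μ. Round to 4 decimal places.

μ̂_MAP = 1.7636

n = 3; x̄ = (1.7 + (-2.1) + 2.6)/3 = 2.2/3 = 11/15 ≈ 0.7333.
For a Normal prior and Normal likelihood with known variance, the posterior is Normal; its mode equals its mean, the precision-weighted average.
Prior precision 1/σ₀² = 1/10 = 0.1; data precision n/σ² = 3/25 = 0.12.
μ̂ = (0.1·3 + 0.12·(11/15)) / (0.1 + 0.12) = 0.388/0.22 = 97/55 ≈ 1.7636.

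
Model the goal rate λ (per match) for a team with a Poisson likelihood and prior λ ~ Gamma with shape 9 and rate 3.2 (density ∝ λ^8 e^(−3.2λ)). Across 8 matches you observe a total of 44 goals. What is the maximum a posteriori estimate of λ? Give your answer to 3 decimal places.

Σxᵢ = 44, n = 8.
Posterior ∝ λ^8e^(−3.2λ) · λ^44e^(−8λ) = λ^52e^(−11.2λ), i.e. Gamma(shape=53, rate=11.2).
The mode of a Gamma(a, b) with a ≥ 1 (shape–rate) is (a−1)/b = 52/11.2 ≈ 4.643.

λ̂_MAP = 4.643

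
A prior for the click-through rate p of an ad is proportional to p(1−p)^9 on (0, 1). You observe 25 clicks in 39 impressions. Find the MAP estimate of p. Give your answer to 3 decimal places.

p̂_MAP = 0.531

The prior density ∝ p(1−p)^9 is the kernel of Beta(2, 10).
Data: 25 successes in 39 trials. The binomial likelihood contributes p^25(1−p)^14, so the posterior is Beta(2+25, 10+14) = Beta(27, 24).
For Beta(a, b) with a, b > 1 the mode is (a−1)/(a+b−2) = 26/49 ≈ 0.531.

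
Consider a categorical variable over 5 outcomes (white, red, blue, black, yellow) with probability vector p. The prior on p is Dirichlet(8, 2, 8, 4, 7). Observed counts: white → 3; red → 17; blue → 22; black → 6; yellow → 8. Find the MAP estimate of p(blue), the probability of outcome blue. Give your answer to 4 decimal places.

The posterior is Dirichlet(αᵢ + nᵢ) = Dirichlet(11, 19, 30, 10, 15).
For a Dirichlet(a₁,…,a_K) with all aᵢ > 1, the mode has j-th component (aⱼ − 1)/(Σaᵢ − K).
Here Σaᵢ = 85 and K = 5, so p(blue) = (30 − 1)/(85 − 5) = 29/80 ≈ 0.3625.

MAP estimate of p(blue) = 0.3625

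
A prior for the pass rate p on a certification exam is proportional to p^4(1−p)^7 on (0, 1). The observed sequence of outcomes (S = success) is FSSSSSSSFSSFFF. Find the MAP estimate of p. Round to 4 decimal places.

p̂_MAP = 0.5200

The prior density ∝ p^4(1−p)^7 is the kernel of Beta(5, 8).
Data: 9 successes in 14 trials (from the sequence). The binomial likelihood contributes p^9(1−p)^5, so the posterior is Beta(5+9, 8+5) = Beta(14, 13).
For Beta(a, b) with a, b > 1 the mode is (a−1)/(a+b−2) = 13/25 ≈ 0.5200.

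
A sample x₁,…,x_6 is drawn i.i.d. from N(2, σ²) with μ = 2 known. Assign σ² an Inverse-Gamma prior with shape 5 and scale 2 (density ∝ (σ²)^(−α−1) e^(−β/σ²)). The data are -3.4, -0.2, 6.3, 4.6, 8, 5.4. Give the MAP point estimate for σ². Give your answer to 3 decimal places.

Sum of squared deviations about the known mean: SS = (-3.4−2)² + (-0.2−2)² + (6.3−2)² + (4.6−2)² + (8−2)² + (5.4−2)² = 106.81.
The Normal likelihood contributes (σ²)^(−n/2) exp(−SS/(2σ²)), so the posterior is Inverse-Gamma(α + n/2, β + SS/2) = Inverse-Gamma(8, 55.405).
The mode of Inverse-Gamma(a, b) is b/(a+1) = 55.405/9 ≈ 6.156.

σ̂²_MAP = 6.156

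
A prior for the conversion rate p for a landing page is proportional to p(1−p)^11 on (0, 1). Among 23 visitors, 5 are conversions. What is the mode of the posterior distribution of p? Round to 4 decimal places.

p̂_MAP = 0.1714

The prior density ∝ p(1−p)^11 is the kernel of Beta(2, 12).
Data: 5 successes in 23 trials. The binomial likelihood contributes p^5(1−p)^18, so the posterior is Beta(2+5, 12+18) = Beta(7, 30).
For Beta(a, b) with a, b > 1 the mode is (a−1)/(a+b−2) = 6/35 ≈ 0.1714.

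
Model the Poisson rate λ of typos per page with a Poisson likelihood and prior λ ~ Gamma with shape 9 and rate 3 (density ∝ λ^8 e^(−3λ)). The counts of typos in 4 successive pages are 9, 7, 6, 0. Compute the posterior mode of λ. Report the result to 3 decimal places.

λ̂_MAP = 4.286

Σxᵢ = 9+7+6+0 = 22, with n = 4.
Posterior ∝ λ^8e^(−3λ) · λ^22e^(−4λ) = λ^30e^(−7λ), i.e. Gamma(shape=31, rate=7).
The mode of a Gamma(a, b) with a ≥ 1 (shape–rate) is (a−1)/b = 30/7 ≈ 4.286.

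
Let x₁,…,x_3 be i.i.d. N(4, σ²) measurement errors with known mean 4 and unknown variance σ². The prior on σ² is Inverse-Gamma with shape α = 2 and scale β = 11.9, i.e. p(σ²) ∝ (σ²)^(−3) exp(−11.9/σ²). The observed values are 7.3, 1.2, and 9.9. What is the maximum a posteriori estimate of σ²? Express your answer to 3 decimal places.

σ̂²_MAP = 8.593

Sum of squared deviations about the known mean: SS = (7.3−4)² + (1.2−4)² + (9.9−4)² = 53.54.
The Normal likelihood contributes (σ²)^(−n/2) exp(−SS/(2σ²)), so the posterior is Inverse-Gamma(α + n/2, β + SS/2) = Inverse-Gamma(3.5, 38.67).
The mode of Inverse-Gamma(a, b) is b/(a+1) = 38.67/4.5 ≈ 8.593.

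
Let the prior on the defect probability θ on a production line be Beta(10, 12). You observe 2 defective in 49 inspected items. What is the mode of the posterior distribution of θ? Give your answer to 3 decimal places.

Prior: Beta(10, 12).
Data: 2 successes in 49 trials. The binomial likelihood contributes θ^2(1−θ)^47, so the posterior is Beta(10+2, 12+47) = Beta(12, 59).
For Beta(a, b) with a, b > 1 the mode is (a−1)/(a+b−2) = 11/69 ≈ 0.159.

θ̂_MAP = 0.159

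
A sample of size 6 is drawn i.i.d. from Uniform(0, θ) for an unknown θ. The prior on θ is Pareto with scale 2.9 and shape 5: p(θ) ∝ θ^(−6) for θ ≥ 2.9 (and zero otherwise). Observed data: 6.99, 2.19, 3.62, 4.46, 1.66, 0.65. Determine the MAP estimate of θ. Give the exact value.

The Uniform(0, θ) likelihood is θ^(−n) for θ ≥ max(xᵢ), zero otherwise. Here max(xᵢ) = 6.99.
Posterior ∝ θ^(−6) · θ^(−6) = θ^(−12) on θ ≥ max(2.9, 6.99) = 6.99.
This density is strictly decreasing in θ, so the posterior mode lies at the lower boundary of the support.

θ̂_MAP = 6.99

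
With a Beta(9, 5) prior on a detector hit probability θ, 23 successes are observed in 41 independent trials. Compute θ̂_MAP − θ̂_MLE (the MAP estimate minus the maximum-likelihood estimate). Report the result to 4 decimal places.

Posterior is Beta(32, 23); MAP = (32−1)/(55−2) = 31/53 ≈ 0.58491.
MLE ignores the prior: θ̂_MLE = k/n = 23/41 ≈ 0.56098.
Difference = 31/53 − 23/41 = 52/2173 ≈ 0.0239.

MAP − MLE = 0.0239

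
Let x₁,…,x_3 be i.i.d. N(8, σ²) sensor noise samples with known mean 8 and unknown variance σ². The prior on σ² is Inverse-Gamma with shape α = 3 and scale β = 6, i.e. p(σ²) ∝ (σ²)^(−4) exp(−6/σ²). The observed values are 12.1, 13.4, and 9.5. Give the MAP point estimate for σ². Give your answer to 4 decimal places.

Sum of squared deviations about the known mean: SS = (12.1−8)² + (13.4−8)² + (9.5−8)² = 48.22.
The Normal likelihood contributes (σ²)^(−n/2) exp(−SS/(2σ²)), so the posterior is Inverse-Gamma(α + n/2, β + SS/2) = Inverse-Gamma(4.5, 30.11).
The mode of Inverse-Gamma(a, b) is b/(a+1) = 30.11/5.5 ≈ 5.4745.

σ̂²_MAP = 5.4745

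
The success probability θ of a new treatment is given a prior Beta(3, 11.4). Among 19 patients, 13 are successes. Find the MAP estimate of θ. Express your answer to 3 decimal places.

θ̂_MAP = 0.478

Prior: Beta(3, 11.4).
Data: 13 successes in 19 trials. The binomial likelihood contributes θ^13(1−θ)^6, so the posterior is Beta(3+13, 11.4+6) = Beta(16, 17.4).
For Beta(a, b) with a, b > 1 the mode is (a−1)/(a+b−2) = 15/31.4 ≈ 0.478.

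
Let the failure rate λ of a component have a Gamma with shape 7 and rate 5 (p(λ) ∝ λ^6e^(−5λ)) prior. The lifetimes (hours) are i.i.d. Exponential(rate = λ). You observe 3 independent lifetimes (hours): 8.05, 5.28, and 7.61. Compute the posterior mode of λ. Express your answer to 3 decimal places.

The Exponential(rate=λ) likelihood is ∝ λ^n e^(−λΣtᵢ). Here n = 3 and Σtᵢ = 8.05 + 5.28 + 7.61 = 20.94.
Posterior ∝ λ^6e^(−5λ) · λ^3e^(−20.94λ) = λ^9e^(−25.94λ), i.e. Gamma(10, 25.94).
Mode = (a−1)/b = 9/25.94 ≈ 0.347.

λ̂_MAP = 0.347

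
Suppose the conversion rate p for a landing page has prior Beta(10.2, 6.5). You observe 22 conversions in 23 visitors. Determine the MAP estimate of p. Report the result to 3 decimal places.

Prior: Beta(10.2, 6.5).
Data: 22 successes in 23 trials. The binomial likelihood contributes p^22(1−p)^1, so the posterior is Beta(10.2+22, 6.5+1) = Beta(32.2, 7.5).
For Beta(a, b) with a, b > 1 the mode is (a−1)/(a+b−2) = 31.2/37.7 ≈ 0.828.

p̂_MAP = 0.828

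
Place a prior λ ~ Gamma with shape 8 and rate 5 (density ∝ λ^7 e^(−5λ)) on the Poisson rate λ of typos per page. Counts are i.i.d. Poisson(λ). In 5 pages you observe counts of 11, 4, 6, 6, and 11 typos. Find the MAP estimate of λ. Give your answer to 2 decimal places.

Σxᵢ = 11+4+6+6+11 = 38, with n = 5.
Posterior ∝ λ^7e^(−5λ) · λ^38e^(−5λ) = λ^45e^(−10λ), i.e. Gamma(shape=46, rate=10).
The mode of a Gamma(a, b) with a ≥ 1 (shape–rate) is (a−1)/b = 45/10 ≈ 4.50.

λ̂_MAP = 4.50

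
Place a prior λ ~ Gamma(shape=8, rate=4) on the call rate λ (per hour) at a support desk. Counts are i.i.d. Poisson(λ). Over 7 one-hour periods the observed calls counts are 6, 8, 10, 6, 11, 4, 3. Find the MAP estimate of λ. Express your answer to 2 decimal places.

Σxᵢ = 6+8+10+6+11+4+3 = 48, with n = 7.
Posterior ∝ λ^7e^(−4λ) · λ^48e^(−7λ) = λ^55e^(−11λ), i.e. Gamma(shape=56, rate=11).
The mode of a Gamma(a, b) with a ≥ 1 (shape–rate) is (a−1)/b = 55/11 ≈ 5.00.

λ̂_MAP = 5.00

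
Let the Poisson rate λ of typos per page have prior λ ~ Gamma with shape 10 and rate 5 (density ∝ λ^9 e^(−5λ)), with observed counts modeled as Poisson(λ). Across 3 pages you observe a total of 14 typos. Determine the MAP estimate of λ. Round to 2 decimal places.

λ̂_MAP = 2.88

Σxᵢ = 14, n = 3.
Posterior ∝ λ^9e^(−5λ) · λ^14e^(−3λ) = λ^23e^(−8λ), i.e. Gamma(shape=24, rate=8).
The mode of a Gamma(a, b) with a ≥ 1 (shape–rate) is (a−1)/b = 23/8 ≈ 2.88.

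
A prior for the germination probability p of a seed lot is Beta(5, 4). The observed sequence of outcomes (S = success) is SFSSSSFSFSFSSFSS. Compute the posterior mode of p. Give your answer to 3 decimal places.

p̂_MAP = 0.652

Prior: Beta(5, 4).
Data: 11 successes in 16 trials (from the sequence). The binomial likelihood contributes p^11(1−p)^5, so the posterior is Beta(5+11, 4+5) = Beta(16, 9).
For Beta(a, b) with a, b > 1 the mode is (a−1)/(a+b−2) = 15/23 ≈ 0.652.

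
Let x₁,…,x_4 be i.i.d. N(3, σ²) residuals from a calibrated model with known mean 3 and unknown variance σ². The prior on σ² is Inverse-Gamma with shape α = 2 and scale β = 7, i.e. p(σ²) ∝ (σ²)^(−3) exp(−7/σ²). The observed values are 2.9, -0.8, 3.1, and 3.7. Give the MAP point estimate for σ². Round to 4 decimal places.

σ̂²_MAP = 2.8950

Sum of squared deviations about the known mean: SS = (2.9−3)² + (-0.8−3)² + (3.1−3)² + (3.7−3)² = 14.95.
The Normal likelihood contributes (σ²)^(−n/2) exp(−SS/(2σ²)), so the posterior is Inverse-Gamma(α + n/2, β + SS/2) = Inverse-Gamma(4, 14.475).
The mode of Inverse-Gamma(a, b) is b/(a+1) = 14.475/5 ≈ 2.8950.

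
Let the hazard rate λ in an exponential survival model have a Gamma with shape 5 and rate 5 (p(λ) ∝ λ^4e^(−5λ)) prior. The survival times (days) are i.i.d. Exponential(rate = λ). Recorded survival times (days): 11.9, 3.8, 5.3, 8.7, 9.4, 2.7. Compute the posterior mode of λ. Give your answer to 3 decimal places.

λ̂_MAP = 0.214

The Exponential(rate=λ) likelihood is ∝ λ^n e^(−λΣtᵢ). Here n = 6 and Σtᵢ = 11.9 + 3.8 + 5.3 + 8.7 + 9.4 + 2.7 = 41.8.
Posterior ∝ λ^4e^(−5λ) · λ^6e^(−41.8λ) = λ^10e^(−46.8λ), i.e. Gamma(11, 46.8).
Mode = (a−1)/b = 10/46.8 ≈ 0.214.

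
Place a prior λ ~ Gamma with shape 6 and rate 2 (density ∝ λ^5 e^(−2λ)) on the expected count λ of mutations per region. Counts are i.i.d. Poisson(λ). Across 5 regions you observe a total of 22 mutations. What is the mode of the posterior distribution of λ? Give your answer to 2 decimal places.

Σxᵢ = 22, n = 5.
Posterior ∝ λ^5e^(−2λ) · λ^22e^(−5λ) = λ^27e^(−7λ), i.e. Gamma(shape=28, rate=7).
The mode of a Gamma(a, b) with a ≥ 1 (shape–rate) is (a−1)/b = 27/7 ≈ 3.86.

λ̂_MAP = 3.86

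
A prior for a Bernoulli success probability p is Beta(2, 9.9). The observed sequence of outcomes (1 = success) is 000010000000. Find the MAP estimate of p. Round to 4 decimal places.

p̂_MAP = 0.0913

Prior: Beta(2, 9.9).
Data: 1 success in 12 trials (from the sequence). The binomial likelihood contributes p(1−p)^11, so the posterior is Beta(2+1, 9.9+11) = Beta(3, 20.9).
For Beta(a, b) with a, b > 1 the mode is (a−1)/(a+b−2) = 2/21.9 ≈ 0.0913.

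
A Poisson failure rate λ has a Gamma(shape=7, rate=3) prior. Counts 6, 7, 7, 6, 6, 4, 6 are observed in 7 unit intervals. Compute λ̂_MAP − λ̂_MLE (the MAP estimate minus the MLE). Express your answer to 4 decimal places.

Σxᵢ = 42. Posterior is Gamma(49, 10); MAP = (49−1)/10 = 48/10 ≈ 4.80000.
MLE = x̄ = 42/7 ≈ 6.00000.
Difference = 48/10 − 42/7 = -6/5 ≈ -1.2000.

MAP − MLE = -1.2000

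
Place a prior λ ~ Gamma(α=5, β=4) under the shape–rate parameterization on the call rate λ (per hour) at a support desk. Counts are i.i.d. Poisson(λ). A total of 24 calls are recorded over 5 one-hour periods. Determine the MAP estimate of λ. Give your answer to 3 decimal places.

Σxᵢ = 24, n = 5.
Posterior ∝ λ^4e^(−4λ) · λ^24e^(−5λ) = λ^28e^(−9λ), i.e. Gamma(shape=29, rate=9).
The mode of a Gamma(a, b) with a ≥ 1 (shape–rate) is (a−1)/b = 28/9 ≈ 3.111.

λ̂_MAP = 3.111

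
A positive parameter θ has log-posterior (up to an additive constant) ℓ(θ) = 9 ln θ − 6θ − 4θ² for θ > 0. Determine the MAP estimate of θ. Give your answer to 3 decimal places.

θ̂_MAP = 0.750

ℓ'(θ) = 9/θ − 6 − 8θ. Setting this to zero and multiplying by θ: 8θ² + 6θ − 9 = 0.
θ = (−6 + √(6² + 4·8·9)) / (2·8) = (−6 + √324) / 16 = (−6 + 18)/16 = 3/4.
ℓ''(θ) = −9/θ² − 8 < 0, confirming a maximum.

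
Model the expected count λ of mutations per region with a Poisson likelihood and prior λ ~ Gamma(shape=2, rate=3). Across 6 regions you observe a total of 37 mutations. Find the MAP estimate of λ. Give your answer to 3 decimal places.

λ̂_MAP = 4.222

Σxᵢ = 37, n = 6.
Posterior ∝ λe^(−3λ) · λ^37e^(−6λ) = λ^38e^(−9λ), i.e. Gamma(shape=39, rate=9).
The mode of a Gamma(a, b) with a ≥ 1 (shape–rate) is (a−1)/b = 38/9 ≈ 4.222.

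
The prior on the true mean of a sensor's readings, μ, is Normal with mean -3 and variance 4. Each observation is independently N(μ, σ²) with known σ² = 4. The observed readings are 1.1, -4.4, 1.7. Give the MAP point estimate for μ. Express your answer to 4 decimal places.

n = 3; x̄ = (1.1 + (-4.4) + 1.7)/3 = -1.6/3 = -8/15 ≈ -0.5333.
For a Normal prior and Normal likelihood with known variance, the posterior is Normal; its mode equals its mean, the precision-weighted average.
Prior precision 1/σ₀² = 1/4 = 0.25; data precision n/σ² = 3/4 = 0.75.
μ̂ = (0.25·(-3) + 0.75·(-8/15)) / (0.25 + 0.75) = (-1.15)/1 = -1.1500.

μ̂_MAP = -1.1500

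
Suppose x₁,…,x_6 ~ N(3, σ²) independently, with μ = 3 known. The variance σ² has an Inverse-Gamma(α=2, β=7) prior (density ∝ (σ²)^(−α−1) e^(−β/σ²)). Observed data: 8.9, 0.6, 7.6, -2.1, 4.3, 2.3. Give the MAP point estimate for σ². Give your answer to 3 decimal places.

σ̂²_MAP = 8.660

Sum of squared deviations about the known mean: SS = (8.9−3)² + (0.6−3)² + (7.6−3)² + (-2.1−3)² + (4.3−3)² + (2.3−3)² = 89.92.
The Normal likelihood contributes (σ²)^(−n/2) exp(−SS/(2σ²)), so the posterior is Inverse-Gamma(α + n/2, β + SS/2) = Inverse-Gamma(5, 51.96).
The mode of Inverse-Gamma(a, b) is b/(a+1) = 51.96/6 ≈ 8.660.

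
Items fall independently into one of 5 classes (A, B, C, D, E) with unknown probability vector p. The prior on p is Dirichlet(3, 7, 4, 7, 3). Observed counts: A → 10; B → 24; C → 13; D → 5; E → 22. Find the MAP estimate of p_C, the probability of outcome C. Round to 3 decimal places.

MAP estimate of p_C = 0.172

The posterior is Dirichlet(αᵢ + nᵢ) = Dirichlet(13, 31, 17, 12, 25).
For a Dirichlet(a₁,…,a_K) with all aᵢ > 1, the mode has j-th component (aⱼ − 1)/(Σaᵢ − K).
Here Σaᵢ = 98 and K = 5, so p_C = (17 − 1)/(98 − 5) = 16/93 ≈ 0.172.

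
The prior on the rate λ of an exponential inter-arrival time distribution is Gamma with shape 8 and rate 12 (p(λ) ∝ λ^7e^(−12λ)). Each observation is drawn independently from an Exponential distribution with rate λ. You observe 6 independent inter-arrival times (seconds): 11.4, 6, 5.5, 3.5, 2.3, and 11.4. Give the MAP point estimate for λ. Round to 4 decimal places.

λ̂_MAP = 0.2495

The Exponential(rate=λ) likelihood is ∝ λ^n e^(−λΣtᵢ). Here n = 6 and Σtᵢ = 11.4 + 6 + 5.5 + 3.5 + 2.3 + 11.4 = 40.1.
Posterior ∝ λ^7e^(−12λ) · λ^6e^(−40.1λ) = λ^13e^(−52.1λ), i.e. Gamma(14, 52.1).
Mode = (a−1)/b = 13/52.1 ≈ 0.2495.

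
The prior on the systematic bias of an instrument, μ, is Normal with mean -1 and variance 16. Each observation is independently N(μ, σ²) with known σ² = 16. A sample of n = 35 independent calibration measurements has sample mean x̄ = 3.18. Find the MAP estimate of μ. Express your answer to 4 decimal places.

n = 35, x̄ = 3.18.
For a Normal prior and Normal likelihood with known variance, the posterior is Normal; its mode equals its mean, the precision-weighted average.
Prior precision 1/σ₀² = 1/16 = 0.0625; data precision n/σ² = 35/16 = 2.1875.
μ̂ = (0.0625·(-1) + 2.1875·3.18) / (0.0625 + 2.1875) = 6.89375/2.25 = 1103/360 ≈ 3.0639.

μ̂_MAP = 3.0639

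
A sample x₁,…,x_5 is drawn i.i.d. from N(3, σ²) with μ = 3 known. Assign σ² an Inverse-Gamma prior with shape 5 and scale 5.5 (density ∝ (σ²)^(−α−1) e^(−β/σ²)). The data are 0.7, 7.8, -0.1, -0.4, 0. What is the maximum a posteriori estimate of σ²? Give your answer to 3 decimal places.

Sum of squared deviations about the known mean: SS = (0.7−3)² + (7.8−3)² + (-0.1−3)² + (-0.4−3)² + (0−3)² = 58.5.
The Normal likelihood contributes (σ²)^(−n/2) exp(−SS/(2σ²)), so the posterior is Inverse-Gamma(α + n/2, β + SS/2) = Inverse-Gamma(7.5, 34.75).
The mode of Inverse-Gamma(a, b) is b/(a+1) = 34.75/8.5 ≈ 4.088.

σ̂²_MAP = 4.088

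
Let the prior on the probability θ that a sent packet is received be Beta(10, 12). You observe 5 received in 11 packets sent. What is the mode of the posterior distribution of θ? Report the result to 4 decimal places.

Prior: Beta(10, 12).
Data: 5 successes in 11 trials. The binomial likelihood contributes θ^5(1−θ)^6, so the posterior is Beta(10+5, 12+6) = Beta(15, 18).
For Beta(a, b) with a, b > 1 the mode is (a−1)/(a+b−2) = 14/31 ≈ 0.4516.

θ̂_MAP = 0.4516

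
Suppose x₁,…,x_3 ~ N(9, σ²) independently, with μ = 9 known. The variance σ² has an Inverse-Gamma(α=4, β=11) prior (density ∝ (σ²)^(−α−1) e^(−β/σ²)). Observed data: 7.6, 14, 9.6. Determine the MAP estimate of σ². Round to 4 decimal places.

Sum of squared deviations about the known mean: SS = (7.6−9)² + (14−9)² + (9.6−9)² = 27.32.
The Normal likelihood contributes (σ²)^(−n/2) exp(−SS/(2σ²)), so the posterior is Inverse-Gamma(α + n/2, β + SS/2) = Inverse-Gamma(5.5, 24.66).
The mode of Inverse-Gamma(a, b) is b/(a+1) = 24.66/6.5 ≈ 3.7938.

σ̂²_MAP = 3.7938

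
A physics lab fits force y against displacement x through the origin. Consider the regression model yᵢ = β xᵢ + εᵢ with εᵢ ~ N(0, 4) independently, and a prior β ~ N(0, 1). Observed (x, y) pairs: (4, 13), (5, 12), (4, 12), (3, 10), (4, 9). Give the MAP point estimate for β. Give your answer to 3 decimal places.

β̂_MAP = 2.628

log p(β | y) = −Σ(yᵢ − βxᵢ)²/(2·4) − β²/(2·1) + const.
Setting the derivative to zero: Σxᵢ(yᵢ − βxᵢ)/4 − β/1 = 0, so β = Σxᵢyᵢ / (Σxᵢ² + σ²/τ²).
Σxᵢyᵢ = 4·13 + 5·12 + 4·12 + 3·10 + 4·9 = 226; Σxᵢ² = 82; σ²/τ² = 4.
β̂_MAP = 226 / (82 + 4) = 226/86 ≈ 2.628.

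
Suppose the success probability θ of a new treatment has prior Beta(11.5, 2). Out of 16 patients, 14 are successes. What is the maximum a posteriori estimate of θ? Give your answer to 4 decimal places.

Prior: Beta(11.5, 2).
Data: 14 successes in 16 trials. The binomial likelihood contributes θ^14(1−θ)^2, so the posterior is Beta(11.5+14, 2+2) = Beta(25.5, 4).
For Beta(a, b) with a, b > 1 the mode is (a−1)/(a+b−2) = 24.5/27.5 ≈ 0.8909.

θ̂_MAP = 0.8909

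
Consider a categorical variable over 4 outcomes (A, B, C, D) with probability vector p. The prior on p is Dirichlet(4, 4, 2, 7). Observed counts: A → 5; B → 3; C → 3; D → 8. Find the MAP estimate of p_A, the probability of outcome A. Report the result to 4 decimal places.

The posterior is Dirichlet(αᵢ + nᵢ) = Dirichlet(9, 7, 5, 15).
For a Dirichlet(a₁,…,a_K) with all aᵢ > 1, the mode has j-th component (aⱼ − 1)/(Σaᵢ − K).
Here Σaᵢ = 36 and K = 4, so p_A = (9 − 1)/(36 − 4) = 8/32 ≈ 0.2500.

MAP estimate of p_A = 0.2500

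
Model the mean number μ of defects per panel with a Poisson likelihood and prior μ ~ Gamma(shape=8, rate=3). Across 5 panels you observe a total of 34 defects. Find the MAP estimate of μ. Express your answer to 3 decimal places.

μ̂_MAP = 5.125

Σxᵢ = 34, n = 5.
Posterior ∝ μ^7e^(−3μ) · μ^34e^(−5μ) = μ^41e^(−8μ), i.e. Gamma(shape=42, rate=8).
The mode of a Gamma(a, b) with a ≥ 1 (shape–rate) is (a−1)/b = 41/8 ≈ 5.125.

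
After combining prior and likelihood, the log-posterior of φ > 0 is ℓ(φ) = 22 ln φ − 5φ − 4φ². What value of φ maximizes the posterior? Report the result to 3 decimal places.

φ̂_MAP = 1.375

ℓ'(φ) = 22/φ − 5 − 8φ. Setting this to zero and multiplying by φ: 8φ² + 5φ − 22 = 0.
φ = (−5 + √(5² + 4·8·22)) / (2·8) = (−5 + √729) / 16 = (−5 + 27)/16 = 11/8.
ℓ''(φ) = −22/φ² − 8 < 0, confirming a maximum.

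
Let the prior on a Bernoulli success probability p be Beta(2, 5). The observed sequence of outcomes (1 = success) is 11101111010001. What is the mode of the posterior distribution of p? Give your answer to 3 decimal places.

Prior: Beta(2, 5).
Data: 9 successes in 14 trials (from the sequence). The binomial likelihood contributes p^9(1−p)^5, so the posterior is Beta(2+9, 5+5) = Beta(11, 10).
For Beta(a, b) with a, b > 1 the mode is (a−1)/(a+b−2) = 10/19 ≈ 0.526.

p̂_MAP = 0.526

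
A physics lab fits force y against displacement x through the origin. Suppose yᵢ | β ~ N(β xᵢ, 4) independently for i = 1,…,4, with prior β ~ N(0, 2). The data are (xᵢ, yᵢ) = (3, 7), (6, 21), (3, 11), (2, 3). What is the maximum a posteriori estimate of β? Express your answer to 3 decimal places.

β̂_MAP = 3.100

log p(β | y) = −Σ(yᵢ − βxᵢ)²/(2·4) − β²/(2·2) + const.
Setting the derivative to zero: Σxᵢ(yᵢ − βxᵢ)/4 − β/2 = 0, so β = Σxᵢyᵢ / (Σxᵢ² + σ²/τ²).
Σxᵢyᵢ = 3·7 + 6·21 + 3·11 + 2·3 = 186; Σxᵢ² = 58; σ²/τ² = 2.
β̂_MAP = 186 / (58 + 2) = 186/60 ≈ 3.100.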